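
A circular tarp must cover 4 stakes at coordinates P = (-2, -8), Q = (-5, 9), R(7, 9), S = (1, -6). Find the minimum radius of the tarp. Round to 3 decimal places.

By Welzl's lemma the MEC is supported by two points (diametrically opposite) or three points (on a circumcircle).
The minimum enclosing circle is determined by three boundary points: P, Q, R.
Their circumcentre is (1, 22/17) with r² = 27565/289.
The farthest remaining point S is at distance² 15376/289 ≤ 27565/289.
r = √(27565/289) ≈ 9.766.

9.766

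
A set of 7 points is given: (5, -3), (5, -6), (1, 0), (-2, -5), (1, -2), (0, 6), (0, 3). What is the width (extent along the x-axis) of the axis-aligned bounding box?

max x = 5, min x = -2, so width = 7.

7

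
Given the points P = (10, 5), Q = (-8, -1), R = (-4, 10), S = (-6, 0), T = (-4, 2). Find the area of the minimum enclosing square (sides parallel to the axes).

The bounding box has width 18 and height 11.
An axis-aligned square enclosing the set must have side ≥ max(width, height).
So the minimum side is max(18, 11) = 18.
Area = 18² = 324.

324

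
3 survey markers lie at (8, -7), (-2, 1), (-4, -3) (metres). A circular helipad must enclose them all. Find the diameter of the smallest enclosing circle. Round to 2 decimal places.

12.94

Call the three points A, B, C in the order given.
Side lengths²: AB² = 164, AC² = 160, BC² = 20.
Since AB² = 164 < 160 + 20 = 180, the triangle is acute, so the smallest enclosing circle is the circumcircle.
Circumcentre = (17/7, -26/7), r² = 2050/49.
Diameter = 2r = 2√(2050/49) ≈ 12.94.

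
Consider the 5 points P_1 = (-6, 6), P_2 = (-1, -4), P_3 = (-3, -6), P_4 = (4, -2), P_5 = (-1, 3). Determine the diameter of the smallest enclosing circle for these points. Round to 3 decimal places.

13.303

The minimum enclosing circle of a finite set is fixed by two of the points (as a diameter) or three (as a circumcircle).
The minimum enclosing circle is determined by three boundary points: P_1, P_3, P_4.
Their circumcentre is (-2.125, 0.59375) with r² = 44.2431640625.
The farthest remaining point P_2 is at distance² 22.3681640625 ≤ 44.2431640625.
Diameter = 2r = 2√(44.2431640625) ≈ 13.303.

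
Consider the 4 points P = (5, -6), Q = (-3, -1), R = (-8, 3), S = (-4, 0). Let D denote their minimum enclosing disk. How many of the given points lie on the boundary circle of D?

2

The farthest pair is P–R with squared distance 250. The circle on this segment as diameter has centre (-1.5, -1.5) and r² = 250/4 = 62.5.
Check Q: distance² to centre = 2.5 ≤ 62.5, so it lies inside.
All remaining points lie in this disk, and no smaller disk contains both endpoints, so this is the minimum enclosing circle.
The points at distance exactly r from the centre are P, R — 2 points.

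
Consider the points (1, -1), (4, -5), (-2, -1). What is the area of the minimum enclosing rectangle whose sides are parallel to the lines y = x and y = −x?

In coordinates u = x + y, v = x − y the rectangle is axis-aligned; the map (x,y)→(u,v) scales areas by 2.
u-values: 0, -1, -3; range = 0 − (-3) = 3.
v-values: 2, 9, -1; range = 9 − (-1) = 10.
Area = (3 × 10) / 2 = 15.

15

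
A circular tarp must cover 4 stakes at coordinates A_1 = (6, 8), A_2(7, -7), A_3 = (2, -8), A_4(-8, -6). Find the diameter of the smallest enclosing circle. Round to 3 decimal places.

19.976

A smallest enclosing disk is always determined by at most three of the input points on its boundary.
The minimum enclosing circle is determined by three boundary points: A_1, A_2, A_4.
Their circumcentre is (-0.0625, 0.0625) with r² = 99.7578125.
The farthest remaining point A_3 is at distance² 69.2578125 ≤ 99.7578125.
Diameter = 2r = 2√(99.7578125) ≈ 19.976.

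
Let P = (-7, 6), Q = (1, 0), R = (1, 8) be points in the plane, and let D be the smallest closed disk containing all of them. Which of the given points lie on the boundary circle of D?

P, Q, R

Side lengths²: PQ² = 100, PR² = 68, QR² = 64.
Since PQ² = 100 < 68 + 64 = 132, the triangle is acute, so the smallest enclosing circle is the circumcircle.
Circumcentre = (-2.25, 4), r² = 26.5625.
The points at distance exactly r from the centre are P, Q, R — 3 points.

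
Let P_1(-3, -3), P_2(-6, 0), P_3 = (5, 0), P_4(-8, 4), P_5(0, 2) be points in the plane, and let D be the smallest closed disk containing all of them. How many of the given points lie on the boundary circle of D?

The farthest pair is P_3–P_4 with squared distance 185. The circle on this segment as diameter has centre (-1.5, 2) and r² = 185/4 = 46.25.
Check P_1: distance² to centre = 27.25 ≤ 46.25, so it lies inside.
All remaining points lie in this disk, and no smaller disk contains both endpoints, so this is the minimum enclosing circle.
The points at distance exactly r from the centre are P_3, P_4 — 2 points.

2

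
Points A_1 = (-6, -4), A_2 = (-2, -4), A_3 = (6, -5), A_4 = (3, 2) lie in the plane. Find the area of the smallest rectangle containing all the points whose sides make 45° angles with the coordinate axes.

In coordinates u = x + y, v = x − y the rectangle is axis-aligned; the map (x,y)→(u,v) scales areas by 2.
u-values: -10, -6, 1, 5; range = 5 − (-10) = 15.
v-values: -2, 2, 11, 1; range = 11 − (-2) = 13.
Area = (15 × 13) / 2 = 97.5.

97.5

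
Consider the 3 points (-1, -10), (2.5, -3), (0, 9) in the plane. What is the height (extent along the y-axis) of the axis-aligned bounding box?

max y = 9, min y = -10, so height = 19.

19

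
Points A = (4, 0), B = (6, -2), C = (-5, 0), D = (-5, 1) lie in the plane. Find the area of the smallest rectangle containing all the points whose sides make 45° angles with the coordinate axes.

In coordinates u = x + y, v = x − y the rectangle is axis-aligned; the map (x,y)→(u,v) scales areas by 2.
u-values: 4, 4, -5, -4; range = 4 − (-5) = 9.
v-values: 4, 8, -5, -6; range = 8 − (-6) = 14.
Area = (9 × 14) / 2 = 63.

63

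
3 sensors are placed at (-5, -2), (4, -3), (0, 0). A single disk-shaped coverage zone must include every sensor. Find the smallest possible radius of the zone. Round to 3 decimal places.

4.528

Call the three points A, B, C in the order given.
Side lengths²: AB² = 82, AC² = 29, BC² = 25.
Since AB² = 82 ≥ 29 + 25 = 54, the angle opposite AB is not acute, so the smallest enclosing circle has AB as diameter.
Centre = midpoint of AB = (-0.5, -2.5), r² = 82/4 = 20.5.
r = √(20.5) ≈ 4.528.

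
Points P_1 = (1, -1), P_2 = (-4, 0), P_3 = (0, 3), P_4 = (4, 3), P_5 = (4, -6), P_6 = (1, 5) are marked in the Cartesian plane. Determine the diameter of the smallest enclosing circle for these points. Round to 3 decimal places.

A smallest enclosing disk is always determined by at most three of the input points on its boundary.
The minimum enclosing circle is determined by three boundary points: P_2, P_5, P_6.
Their circumcentre is (12/7, -5/7) with r² = 1625/49.
The farthest remaining point P_4 is at distance² 932/49 ≤ 1625/49.
Diameter = 2r = 2√(1625/49) ≈ 11.518.

11.518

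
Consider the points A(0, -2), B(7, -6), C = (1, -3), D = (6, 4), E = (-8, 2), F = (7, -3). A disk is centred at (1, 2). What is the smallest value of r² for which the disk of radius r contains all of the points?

100

The required radius is the distance from (1, 2) to the farthest point.
Squared distances: 17, 100, 25, 29, 81, 61.
Maximum is 100, attained at B.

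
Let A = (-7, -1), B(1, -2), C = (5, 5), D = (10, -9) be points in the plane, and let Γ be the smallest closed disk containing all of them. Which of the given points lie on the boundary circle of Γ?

The minimum enclosing circle of a finite set is fixed by two of the points (as a diameter) or three (as a circumcircle).
The minimum enclosing circle is determined by three boundary points: A, C, D.
Their circumcentre is (131/66, -131/33) with r² = 390065/4356.
The farthest remaining point B is at distance² 21125/4356 ≤ 390065/4356.
The points at distance exactly r from the centre are A, C, D — 3 points.

A, C, D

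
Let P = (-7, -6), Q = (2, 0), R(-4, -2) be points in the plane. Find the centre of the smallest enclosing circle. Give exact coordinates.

Side lengths²: PQ² = 117, PR² = 25, QR² = 40.
Since PQ² = 117 ≥ 40 + 25 = 65, the angle opposite PQ is not acute, so the smallest enclosing circle has PQ as diameter.
Centre = midpoint of PQ = (-2.5, -3), r² = 117/4 = 29.25.
Centre = (-2.5, -3).

(-2.5, -3)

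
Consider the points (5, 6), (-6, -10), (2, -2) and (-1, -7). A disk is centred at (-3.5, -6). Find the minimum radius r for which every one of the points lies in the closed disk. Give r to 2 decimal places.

The required radius is the distance from (-3.5, -6) to the farthest point.
Squared distances: 216.25, 22.25, 46.25, 7.25.
Maximum is 216.25, attained at (5, 6).
r = √(216.25) ≈ 14.71.

14.71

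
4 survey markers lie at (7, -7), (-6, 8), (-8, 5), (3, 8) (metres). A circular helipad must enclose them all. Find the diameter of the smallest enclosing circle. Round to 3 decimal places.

The minimum enclosing circle of a finite set is fixed by two of the points (as a diameter) or three (as a circumcircle).
The farthest pair is (7, -7)–(-6, 8) with squared distance 394. The circle on this segment as diameter has centre (0.5, 0.5) and r² = 394/4 = 98.5.
Check (-8, 5): distance² to centre = 92.5 ≤ 98.5, so it lies inside.
All remaining points lie in this disk, and no smaller disk contains both endpoints, so this is the minimum enclosing circle.
Diameter = 2r = 2√(98.5) ≈ 19.849.

19.849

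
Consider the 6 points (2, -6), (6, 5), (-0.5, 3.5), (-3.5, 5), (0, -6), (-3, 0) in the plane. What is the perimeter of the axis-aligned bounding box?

41

Width = max x − min x = 6 − (-3.5) = 9.5.
Height = max y − min y = 5 − (-6) = 11.
Perimeter = 2(9.5 + 11) = 41.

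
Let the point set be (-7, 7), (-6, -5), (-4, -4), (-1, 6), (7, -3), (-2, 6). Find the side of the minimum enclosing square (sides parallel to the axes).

The bounding box has width 14 and height 12.
An axis-aligned square enclosing the set must have side ≥ max(width, height).
So the minimum side is max(14, 12) = 14.

14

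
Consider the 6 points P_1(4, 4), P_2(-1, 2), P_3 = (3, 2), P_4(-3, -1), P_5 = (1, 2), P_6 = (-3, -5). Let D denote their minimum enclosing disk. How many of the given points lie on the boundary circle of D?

By Welzl's lemma the MEC is supported by two points (diametrically opposite) or three points (on a circumcircle).
The farthest pair is P_1–P_6 with squared distance 130. The circle on this segment as diameter has centre (0.5, -0.5) and r² = 130/4 = 32.5.
Check P_2: distance² to centre = 8.5 ≤ 32.5, so it lies inside.
All remaining points lie in this disk, and no smaller disk contains both endpoints, so this is the minimum enclosing circle.
The points at distance exactly r from the centre are P_1, P_6 — 2 points.

2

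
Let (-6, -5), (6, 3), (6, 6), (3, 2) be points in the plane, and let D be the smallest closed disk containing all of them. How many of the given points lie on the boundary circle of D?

2

A smallest enclosing disk is always determined by at most three of the input points on its boundary.
The farthest pair is (-6, -5)–(6, 6) with squared distance 265. The circle on this segment as diameter has centre (0, 0.5) and r² = 265/4 = 66.25.
Check (6, 3): distance² to centre = 42.25 ≤ 66.25, so it lies inside.
All remaining points lie in this disk, and no smaller disk contains both endpoints, so this is the minimum enclosing circle.
The points at distance exactly r from the centre are (-6, -5), (6, 6) — 2 points.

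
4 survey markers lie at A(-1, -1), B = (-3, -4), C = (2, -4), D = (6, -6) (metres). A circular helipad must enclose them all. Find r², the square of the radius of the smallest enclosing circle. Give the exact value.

40885/1922

The minimum enclosing circle of a finite set is fixed by two of the points (as a diameter) or three (as a circumcircle).
The minimum enclosing circle is determined by three boundary points: A, B, D.
Their circumcentre is (95/62, -301/62) with r² = 40885/1922.
The farthest remaining point C is at distance² 1825/1922 ≤ 40885/1922.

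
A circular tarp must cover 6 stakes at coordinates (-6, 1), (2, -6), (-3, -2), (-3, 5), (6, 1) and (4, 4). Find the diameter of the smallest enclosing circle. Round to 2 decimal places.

12.24

A smallest enclosing disk is always determined by at most three of the input points on its boundary.
The minimum enclosing circle is determined by three boundary points: (-6, 1), (2, -6), (6, 1).
Their circumcentre is (0, -3/14) with r² = 7345/196.
The farthest remaining point (-3, 5) is at distance² 7093/196 ≤ 7345/196.
Diameter = 2r = 2√(7345/196) ≈ 12.24.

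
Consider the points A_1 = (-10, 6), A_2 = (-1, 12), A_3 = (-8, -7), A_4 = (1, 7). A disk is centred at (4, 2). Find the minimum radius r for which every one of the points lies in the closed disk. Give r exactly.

The required radius is the distance from (4, 2) to the farthest point.
Squared distances: 212, 125, 225, 34.
Maximum is 225, attained at A_3.
r = √225 = 15.

15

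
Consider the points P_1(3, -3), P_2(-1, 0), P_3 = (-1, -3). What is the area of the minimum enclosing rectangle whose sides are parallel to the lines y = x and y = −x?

In coordinates u = x + y, v = x − y the rectangle is axis-aligned; the map (x,y)→(u,v) scales areas by 2.
u-values: 0, -1, -4; range = 0 − (-4) = 4.
v-values: 6, -1, 2; range = 6 − (-1) = 7.
Area = (4 × 7) / 2 = 14.

14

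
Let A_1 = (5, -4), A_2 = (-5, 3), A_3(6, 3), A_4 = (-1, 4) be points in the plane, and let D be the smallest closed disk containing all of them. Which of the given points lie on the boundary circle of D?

A_1, A_2, A_3

The minimum enclosing circle is determined by three boundary points: A_1, A_2, A_3.
Their circumcentre is (0.5, 3/14) with r² = 3725/98.
The farthest remaining point A_4 is at distance² 1625/98 ≤ 3725/98.
The points at distance exactly r from the centre are A_1, A_2, A_3 — 3 points.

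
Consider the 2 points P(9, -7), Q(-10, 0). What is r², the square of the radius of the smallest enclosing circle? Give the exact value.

102.5

The smallest circle enclosing two points has them as diameter endpoints.
Centre = midpoint = (-0.5, -3.5); r² = |PQ|²/4 = 410/4 = 102.5.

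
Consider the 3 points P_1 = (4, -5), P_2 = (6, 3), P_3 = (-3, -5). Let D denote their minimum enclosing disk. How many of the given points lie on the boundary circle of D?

Side lengths²: P_1P_2² = 68, P_1P_3² = 49, P_2P_3² = 145.
Since P_2P_3² = 145 ≥ 68 + 49 = 117, the angle opposite P_2P_3 is not acute, so the smallest enclosing circle has P_2P_3 as diameter.
Centre = midpoint of P_2P_3 = (1.5, -1), r² = 145/4 = 36.25.
The points at distance exactly r from the centre are P_2, P_3 — 2 points.

2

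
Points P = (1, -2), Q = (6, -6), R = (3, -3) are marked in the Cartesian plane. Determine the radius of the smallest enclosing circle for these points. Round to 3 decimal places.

3.202

Side lengths²: PQ² = 41, PR² = 5, QR² = 18.
Since PQ² = 41 ≥ 18 + 5 = 23, the angle opposite PQ is not acute, so the smallest enclosing circle has PQ as diameter.
Centre = midpoint of PQ = (3.5, -4), r² = 41/4 = 10.25.
r = √(10.25) ≈ 3.202.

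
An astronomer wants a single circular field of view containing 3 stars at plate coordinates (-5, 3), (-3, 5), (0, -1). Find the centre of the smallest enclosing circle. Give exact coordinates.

(-11/6, 11/6)

Call the three points A, B, C in the order given.
Side lengths²: AB² = 8, AC² = 41, BC² = 45.
Since BC² = 45 < 41 + 8 = 49, the triangle is acute, so the smallest enclosing circle is the circumcircle.
Circumcentre = (-11/6, 11/6), r² = 205/18.
Centre = (-11/6, 11/6).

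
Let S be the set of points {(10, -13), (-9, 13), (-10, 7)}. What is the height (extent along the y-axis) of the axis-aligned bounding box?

max y = 13, min y = -13, so height = 26.

26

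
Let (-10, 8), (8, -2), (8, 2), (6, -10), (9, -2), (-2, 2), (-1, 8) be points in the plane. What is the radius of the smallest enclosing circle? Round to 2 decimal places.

By Welzl's lemma the MEC is supported by two points (diametrically opposite) or three points (on a circumcircle).
The farthest pair is (-10, 8)–(6, -10) with squared distance 580. The circle on this segment as diameter has centre (-2, -1) and r² = 580/4 = 145.
Check (8, -2): distance² to centre = 101 ≤ 145, so it lies inside.
All remaining points lie in this disk, and no smaller disk contains both endpoints, so this is the minimum enclosing circle.
r = √145 ≈ 12.04.

12.04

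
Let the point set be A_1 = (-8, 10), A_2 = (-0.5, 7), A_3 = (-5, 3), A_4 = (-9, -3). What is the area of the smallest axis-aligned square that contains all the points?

169

The bounding box has width 8.5 and height 13.
An axis-aligned square enclosing the set must have side ≥ max(width, height).
So the minimum side is max(8.5, 13) = 13.
Area = 13² = 169.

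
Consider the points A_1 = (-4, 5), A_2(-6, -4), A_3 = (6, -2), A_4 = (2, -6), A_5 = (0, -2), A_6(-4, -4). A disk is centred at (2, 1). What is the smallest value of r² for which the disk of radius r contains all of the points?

The required radius is the distance from (2, 1) to the farthest point.
Squared distances: 52, 89, 25, 49, 13, 61.
Maximum is 89, attained at A_2.

89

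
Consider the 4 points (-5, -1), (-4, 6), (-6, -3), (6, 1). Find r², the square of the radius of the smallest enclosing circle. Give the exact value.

The minimum enclosing circle is determined by three boundary points: (-4, 6), (-6, -3), (6, 1).
Their circumcentre is (-0.5, 0.5) with r² = 42.5.
The farthest remaining point (-5, -1) is at distance² 22.5 ≤ 42.5.

42.5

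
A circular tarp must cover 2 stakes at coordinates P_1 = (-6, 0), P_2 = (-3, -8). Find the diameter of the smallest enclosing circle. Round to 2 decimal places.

8.54

The smallest circle enclosing two points has them as diameter endpoints.
Centre = midpoint = (-4.5, -4); r² = |P_1P_2|²/4 = 73/4 = 18.25.
Diameter = 2r = 2√(18.25) ≈ 8.54.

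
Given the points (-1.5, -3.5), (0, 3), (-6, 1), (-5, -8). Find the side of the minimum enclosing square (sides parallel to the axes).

The bounding box has width 6 and height 11.
An axis-aligned square enclosing the set must have side ≥ max(width, height).
So the minimum side is max(6, 11) = 11.

11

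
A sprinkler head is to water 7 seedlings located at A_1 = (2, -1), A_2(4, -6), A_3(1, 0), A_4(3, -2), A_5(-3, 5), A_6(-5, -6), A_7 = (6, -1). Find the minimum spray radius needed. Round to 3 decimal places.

By Welzl's lemma the MEC is supported by two points (diametrically opposite) or three points (on a circumcircle).
The minimum enclosing circle is determined by three boundary points: A_2, A_5, A_6.
Their circumcentre is (-0.5, -25/22) with r² = 10625/242.
The farthest remaining point A_7 is at distance² 10229/242 ≤ 10625/242.
r = √(10625/242) ≈ 6.626.

6.626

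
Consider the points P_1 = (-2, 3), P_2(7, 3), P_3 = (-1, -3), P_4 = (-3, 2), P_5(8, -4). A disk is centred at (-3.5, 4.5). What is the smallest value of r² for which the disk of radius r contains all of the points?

The required radius is the distance from (-3.5, 4.5) to the farthest point.
Squared distances: 4.5, 112.5, 62.5, 6.5, 204.5.
Maximum is 204.5, attained at P_5.

204.5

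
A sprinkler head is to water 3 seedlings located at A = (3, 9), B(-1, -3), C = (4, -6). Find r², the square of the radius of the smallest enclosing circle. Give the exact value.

Side lengths²: AB² = 160, AC² = 226, BC² = 34.
Since AC² = 226 ≥ 160 + 34 = 194, the angle opposite AC is not acute, so the smallest enclosing circle has AC as diameter.
Centre = midpoint of AC = (3.5, 1.5), r² = 226/4 = 56.5.

56.5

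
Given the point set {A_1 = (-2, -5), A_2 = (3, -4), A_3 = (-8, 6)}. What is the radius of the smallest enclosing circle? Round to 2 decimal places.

7.43

Side lengths²: A_1A_2² = 26, A_1A_3² = 157, A_2A_3² = 221.
Since A_2A_3² = 221 ≥ 157 + 26 = 183, the angle opposite A_2A_3 is not acute, so the smallest enclosing circle has A_2A_3 as diameter.
Centre = midpoint of A_2A_3 = (-2.5, 1), r² = 221/4 = 55.25.
r = √(55.25) ≈ 7.43.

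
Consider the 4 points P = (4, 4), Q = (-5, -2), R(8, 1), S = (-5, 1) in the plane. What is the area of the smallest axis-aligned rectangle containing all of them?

78

x ranges over [-5, 8], width 13.
y ranges over [-2, 4], height 6.
Area = 13 × 6 = 78.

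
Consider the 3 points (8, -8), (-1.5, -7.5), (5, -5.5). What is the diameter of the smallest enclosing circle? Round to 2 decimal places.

9.51

Call the three points A, B, C in the order given.
Side lengths²: AB² = 90.5, AC² = 15.25, BC² = 46.25.
Since AB² = 90.5 ≥ 46.25 + 15.25 = 61.5, the angle opposite AB is not acute, so the smallest enclosing circle has AB as diameter.
Centre = midpoint of AB = (3.25, -7.75), r² = 90.5/4 = 22.625.
Diameter = 2r = 2√(22.625) ≈ 9.51.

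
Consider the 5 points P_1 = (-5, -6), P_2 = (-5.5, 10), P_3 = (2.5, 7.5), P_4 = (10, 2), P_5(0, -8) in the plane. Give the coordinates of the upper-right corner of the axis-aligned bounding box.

(10, 10)

x-range [-5.5, 10], y-range [-8, 10].
The upper-right corner is (10, 10).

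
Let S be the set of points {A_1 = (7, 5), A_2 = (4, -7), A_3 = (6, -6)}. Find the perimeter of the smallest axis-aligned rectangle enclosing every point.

30

Width = max x − min x = 7 − 4 = 3.
Height = max y − min y = 5 − (-7) = 12.
Perimeter = 2(3 + 12) = 30.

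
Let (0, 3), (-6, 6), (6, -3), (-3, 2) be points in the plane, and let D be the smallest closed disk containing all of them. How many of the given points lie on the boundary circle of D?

By Welzl's lemma the MEC is supported by two points (diametrically opposite) or three points (on a circumcircle).
The farthest pair is (-6, 6)–(6, -3) with squared distance 225. The circle on this segment as diameter has centre (0, 1.5) and r² = 225/4 = 56.25.
Check (0, 3): distance² to centre = 2.25 ≤ 56.25, so it lies inside.
All remaining points lie in this disk, and no smaller disk contains both endpoints, so this is the minimum enclosing circle.
The points at distance exactly r from the centre are (-6, 6), (6, -3) — 2 points.

2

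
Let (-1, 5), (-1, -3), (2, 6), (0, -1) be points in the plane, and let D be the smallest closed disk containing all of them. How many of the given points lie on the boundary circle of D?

2

By Welzl's lemma the MEC is supported by two points (diametrically opposite) or three points (on a circumcircle).
The farthest pair is (-1, -3)–(2, 6) with squared distance 90. The circle on this segment as diameter has centre (0.5, 1.5) and r² = 90/4 = 22.5.
Check (-1, 5): distance² to centre = 14.5 ≤ 22.5, so it lies inside.
All remaining points lie in this disk, and no smaller disk contains both endpoints, so this is the minimum enclosing circle.
The points at distance exactly r from the centre are (-1, -3), (2, 6) — 2 points.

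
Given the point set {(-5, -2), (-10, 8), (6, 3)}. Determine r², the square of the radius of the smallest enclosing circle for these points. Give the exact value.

70.25

Call the three points A, B, C in the order given.
Side lengths²: AB² = 125, AC² = 146, BC² = 281.
Since BC² = 281 ≥ 146 + 125 = 271, the angle opposite BC is not acute, so the smallest enclosing circle has BC as diameter.
Centre = midpoint of BC = (-2, 5.5), r² = 281/4 = 70.25.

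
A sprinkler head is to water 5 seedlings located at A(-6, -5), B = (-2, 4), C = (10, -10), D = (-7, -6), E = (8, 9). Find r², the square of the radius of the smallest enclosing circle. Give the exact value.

111325/882

A smallest enclosing disk is always determined by at most three of the input points on its boundary.
The minimum enclosing circle is determined by three boundary points: C, D, E.
Their circumcentre is (131/42, -47/42) with r² = 111325/882.
The farthest remaining point A is at distance² 86629/882 ≤ 111325/882.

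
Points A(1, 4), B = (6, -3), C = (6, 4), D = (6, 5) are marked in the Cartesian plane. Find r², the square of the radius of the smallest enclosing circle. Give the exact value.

19.24

A smallest enclosing disk is always determined by at most three of the input points on its boundary.
The minimum enclosing circle is determined by three boundary points: A, B, D.
Their circumcentre is (4.2, 1) with r² = 19.24.
The farthest remaining point C is at distance² 12.24 ≤ 19.24.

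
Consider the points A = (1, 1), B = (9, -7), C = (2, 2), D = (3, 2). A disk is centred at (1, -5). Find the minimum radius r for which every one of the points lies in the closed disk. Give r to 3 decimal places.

8.246

The required radius is the distance from (1, -5) to the farthest point.
Squared distances: 36, 68, 50, 53.
Maximum is 68, attained at B.
r = √68 ≈ 8.246.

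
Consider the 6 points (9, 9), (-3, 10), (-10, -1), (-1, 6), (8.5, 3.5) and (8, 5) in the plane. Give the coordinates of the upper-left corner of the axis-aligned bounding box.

(-10, 10)

x-range [-10, 9], y-range [-1, 10].
The upper-left corner is (-10, 10).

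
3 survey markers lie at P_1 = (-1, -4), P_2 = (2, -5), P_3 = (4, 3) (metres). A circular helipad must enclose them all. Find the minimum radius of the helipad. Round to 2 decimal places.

Side lengths²: P_1P_2² = 10, P_1P_3² = 74, P_2P_3² = 68.
Since P_1P_3² = 74 < 68 + 10 = 78, the triangle is acute, so the smallest enclosing circle is the circumcircle.
Circumcentre = (23/13, -9/13), r² = 3145/169.
r = √(3145/169) ≈ 4.31.

4.31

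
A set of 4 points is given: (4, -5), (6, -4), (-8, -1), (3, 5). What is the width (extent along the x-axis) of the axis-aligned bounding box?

max x = 6, min x = -8, so width = 14.

14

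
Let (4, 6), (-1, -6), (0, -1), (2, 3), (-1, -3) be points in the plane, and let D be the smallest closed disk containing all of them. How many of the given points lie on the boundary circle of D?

By Welzl's lemma the MEC is supported by two points (diametrically opposite) or three points (on a circumcircle).
The farthest pair is (4, 6)–(-1, -6) with squared distance 169. The circle on this segment as diameter has centre (1.5, 0) and r² = 169/4 = 42.25.
Check (0, -1): distance² to centre = 3.25 ≤ 42.25, so it lies inside.
All remaining points lie in this disk, and no smaller disk contains both endpoints, so this is the minimum enclosing circle.
The points at distance exactly r from the centre are (4, 6), (-1, -6) — 2 points.

2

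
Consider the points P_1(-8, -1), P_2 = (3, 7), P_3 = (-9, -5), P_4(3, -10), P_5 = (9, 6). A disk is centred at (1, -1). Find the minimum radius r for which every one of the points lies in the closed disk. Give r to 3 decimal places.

The required radius is the distance from (1, -1) to the farthest point.
Squared distances: 81, 68, 116, 85, 113.
Maximum is 116, attained at P_3.
r = √116 ≈ 10.770.

10.770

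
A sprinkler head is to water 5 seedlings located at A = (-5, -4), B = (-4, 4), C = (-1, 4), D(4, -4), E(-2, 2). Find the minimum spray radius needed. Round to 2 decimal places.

The minimum enclosing circle of a finite set is fixed by two of the points (as a diameter) or three (as a circumcircle).
The minimum enclosing circle is determined by three boundary points: A, B, D.
Their circumcentre is (-0.5, -0.5) with r² = 32.5.
The farthest remaining point C is at distance² 20.5 ≤ 32.5.
r = √(32.5) ≈ 5.70.

5.70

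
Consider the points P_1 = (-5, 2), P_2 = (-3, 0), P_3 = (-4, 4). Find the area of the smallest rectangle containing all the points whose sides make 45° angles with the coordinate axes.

In coordinates u = x + y, v = x − y the rectangle is axis-aligned; the map (x,y)→(u,v) scales areas by 2.
u-values: -3, -3, 0; range = 0 − (-3) = 3.
v-values: -7, -3, -8; range = -3 − (-8) = 5.
Area = (3 × 5) / 2 = 7.5.

7.5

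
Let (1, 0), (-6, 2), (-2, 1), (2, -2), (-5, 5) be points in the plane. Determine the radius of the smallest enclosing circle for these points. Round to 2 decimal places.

4.95

The farthest pair is (2, -2)–(-5, 5) with squared distance 98. The circle on this segment as diameter has centre (-1.5, 1.5) and r² = 98/4 = 24.5.
Check (1, 0): distance² to centre = 8.5 ≤ 24.5, so it lies inside.
All remaining points lie in this disk, and no smaller disk contains both endpoints, so this is the minimum enclosing circle.
r = √(24.5) ≈ 4.95.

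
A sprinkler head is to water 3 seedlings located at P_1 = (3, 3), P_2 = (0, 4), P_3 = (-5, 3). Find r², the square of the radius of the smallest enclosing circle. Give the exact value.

Side lengths²: P_1P_2² = 10, P_1P_3² = 64, P_2P_3² = 26.
Since P_1P_3² = 64 ≥ 26 + 10 = 36, the angle opposite P_1P_3 is not acute, so the smallest enclosing circle has P_1P_3 as diameter.
Centre = midpoint of P_1P_3 = (-1, 3), r² = 64/4 = 16.

16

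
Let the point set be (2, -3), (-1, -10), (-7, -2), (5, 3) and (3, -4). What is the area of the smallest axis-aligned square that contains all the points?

The bounding box has width 12 and height 13.
An axis-aligned square enclosing the set must have side ≥ max(width, height).
So the minimum side is max(12, 13) = 13.
Area = 13² = 169.

169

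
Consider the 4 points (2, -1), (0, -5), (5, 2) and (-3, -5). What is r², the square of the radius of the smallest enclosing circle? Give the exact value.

28.25

The minimum enclosing circle of a finite set is fixed by two of the points (as a diameter) or three (as a circumcircle).
The farthest pair is (5, 2)–(-3, -5) with squared distance 113. The circle on this segment as diameter has centre (1, -1.5) and r² = 113/4 = 28.25.
Check (2, -1): distance² to centre = 1.25 ≤ 28.25, so it lies inside.
All remaining points lie in this disk, and no smaller disk contains both endpoints, so this is the minimum enclosing circle.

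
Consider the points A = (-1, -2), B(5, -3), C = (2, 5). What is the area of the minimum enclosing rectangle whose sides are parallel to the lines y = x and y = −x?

In coordinates u = x + y, v = x − y the rectangle is axis-aligned; the map (x,y)→(u,v) scales areas by 2.
u-values: -3, 2, 7; range = 7 − (-3) = 10.
v-values: 1, 8, -3; range = 8 − (-3) = 11.
Area = (10 × 11) / 2 = 55.

55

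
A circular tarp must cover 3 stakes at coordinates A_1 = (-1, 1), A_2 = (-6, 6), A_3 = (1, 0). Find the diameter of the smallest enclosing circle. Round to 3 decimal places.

Side lengths²: A_1A_2² = 50, A_1A_3² = 5, A_2A_3² = 85.
Since A_2A_3² = 85 ≥ 50 + 5 = 55, the angle opposite A_2A_3 is not acute, so the smallest enclosing circle has A_2A_3 as diameter.
Centre = midpoint of A_2A_3 = (-2.5, 3), r² = 85/4 = 21.25.
Diameter = 2r = 2√(21.25) ≈ 9.220.

9.220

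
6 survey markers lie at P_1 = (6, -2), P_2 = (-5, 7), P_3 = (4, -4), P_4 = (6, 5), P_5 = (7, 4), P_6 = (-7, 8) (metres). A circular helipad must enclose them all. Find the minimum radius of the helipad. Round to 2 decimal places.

8.21

The minimum enclosing circle of a finite set is fixed by two of the points (as a diameter) or three (as a circumcircle).
The minimum enclosing circle is determined by three boundary points: P_1, P_3, P_6.
Their circumcentre is (-33/46, 125/46) with r² = 71285/1058.
The farthest remaining point P_5 is at distance² 64753/1058 ≤ 71285/1058.
r = √(71285/1058) ≈ 8.21.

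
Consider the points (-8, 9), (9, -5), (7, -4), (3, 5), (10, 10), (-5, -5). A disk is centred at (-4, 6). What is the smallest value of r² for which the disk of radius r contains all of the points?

290

The required radius is the distance from (-4, 6) to the farthest point.
Squared distances: 25, 290, 221, 50, 212, 122.
Maximum is 290, attained at (9, -5).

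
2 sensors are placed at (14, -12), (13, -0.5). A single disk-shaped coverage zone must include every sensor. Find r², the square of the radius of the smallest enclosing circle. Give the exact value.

The smallest circle enclosing two points has them as diameter endpoints.
Centre = midpoint = (13.5, -6.25); r² = |(14, -12)−(13, -0.5)|²/4 = 133.25/4 = 33.3125.

33.3125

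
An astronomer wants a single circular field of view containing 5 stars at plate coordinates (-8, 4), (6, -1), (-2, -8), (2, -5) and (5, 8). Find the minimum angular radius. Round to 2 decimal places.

The minimum enclosing circle is determined by three boundary points: (-8, 4), (-2, -8), (5, 8).
Their circumcentre is (1/6, 7/12) with r² = 11285/144.
The farthest remaining point (6, -1) is at distance² 5261/144 ≤ 11285/144.
r = √(11285/144) ≈ 8.85.

8.85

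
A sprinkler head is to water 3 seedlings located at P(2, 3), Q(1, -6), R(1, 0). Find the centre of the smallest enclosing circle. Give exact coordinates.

Side lengths²: PQ² = 82, PR² = 10, QR² = 36.
Since PQ² = 82 ≥ 36 + 10 = 46, the angle opposite PQ is not acute, so the smallest enclosing circle has PQ as diameter.
Centre = midpoint of PQ = (1.5, -1.5), r² = 82/4 = 20.5.
Centre = (1.5, -1.5).

(1.5, -1.5)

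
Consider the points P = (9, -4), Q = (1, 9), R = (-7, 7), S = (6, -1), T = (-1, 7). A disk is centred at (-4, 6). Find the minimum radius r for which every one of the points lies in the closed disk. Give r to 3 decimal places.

The required radius is the distance from (-4, 6) to the farthest point.
Squared distances: 269, 34, 10, 149, 10.
Maximum is 269, attained at P.
r = √269 ≈ 16.401.

16.401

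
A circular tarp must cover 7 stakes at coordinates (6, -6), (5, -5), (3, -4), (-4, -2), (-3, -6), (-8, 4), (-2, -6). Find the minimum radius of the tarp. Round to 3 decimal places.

By Welzl's lemma the MEC is supported by two points (diametrically opposite) or three points (on a circumcircle).
The farthest pair is (6, -6)–(-8, 4) with squared distance 296. The circle on this segment as diameter has centre (-1, -1) and r² = 296/4 = 74.
Check (5, -5): distance² to centre = 52 ≤ 74, so it lies inside.
All remaining points lie in this disk, and no smaller disk contains both endpoints, so this is the minimum enclosing circle.
r = √74 ≈ 8.602.

8.602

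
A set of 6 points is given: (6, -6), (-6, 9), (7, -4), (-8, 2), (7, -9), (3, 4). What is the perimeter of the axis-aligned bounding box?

Width = max x − min x = 7 − (-8) = 15.
Height = max y − min y = 9 − (-9) = 18.
Perimeter = 2(15 + 18) = 66.

66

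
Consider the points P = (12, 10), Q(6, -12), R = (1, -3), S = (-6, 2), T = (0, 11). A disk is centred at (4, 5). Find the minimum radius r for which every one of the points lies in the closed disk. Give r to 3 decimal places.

17.117

The required radius is the distance from (4, 5) to the farthest point.
Squared distances: 89, 293, 73, 109, 52.
Maximum is 293, attained at Q.
r = √293 ≈ 17.117.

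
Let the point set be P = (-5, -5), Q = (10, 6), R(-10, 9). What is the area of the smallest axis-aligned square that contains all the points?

400

The bounding box has width 20 and height 14.
An axis-aligned square enclosing the set must have side ≥ max(width, height).
So the minimum side is max(20, 14) = 20.
Area = 20² = 400.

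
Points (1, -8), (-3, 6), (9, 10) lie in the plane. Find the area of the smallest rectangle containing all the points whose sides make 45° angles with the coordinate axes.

234

In coordinates u = x + y, v = x − y the rectangle is axis-aligned; the map (x,y)→(u,v) scales areas by 2.
u-values: -7, 3, 19; range = 19 − (-7) = 26.
v-values: 9, -9, -1; range = 9 − (-9) = 18.
Area = (26 × 18) / 2 = 234.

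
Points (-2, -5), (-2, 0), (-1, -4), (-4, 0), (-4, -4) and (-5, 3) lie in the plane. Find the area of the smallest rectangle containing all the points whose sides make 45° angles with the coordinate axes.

33

In coordinates u = x + y, v = x − y the rectangle is axis-aligned; the map (x,y)→(u,v) scales areas by 2.
u-values: -7, -2, -5, -4, -8, -2; range = -2 − (-8) = 6.
v-values: 3, -2, 3, -4, 0, -8; range = 3 − (-8) = 11.
Area = (6 × 11) / 2 = 33.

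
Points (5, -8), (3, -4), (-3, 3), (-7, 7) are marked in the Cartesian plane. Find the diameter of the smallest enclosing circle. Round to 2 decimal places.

19.21

A smallest enclosing disk is always determined by at most three of the input points on its boundary.
The farthest pair is (5, -8)–(-7, 7) with squared distance 369. The circle on this segment as diameter has centre (-1, -0.5) and r² = 369/4 = 92.25.
Check (3, -4): distance² to centre = 28.25 ≤ 92.25, so it lies inside.
All remaining points lie in this disk, and no smaller disk contains both endpoints, so this is the minimum enclosing circle.
Diameter = 2r = 2√(92.25) ≈ 19.21.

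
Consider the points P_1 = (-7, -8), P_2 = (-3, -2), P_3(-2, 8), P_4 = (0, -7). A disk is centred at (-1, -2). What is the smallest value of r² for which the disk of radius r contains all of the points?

101

The required radius is the distance from (-1, -2) to the farthest point.
Squared distances: 72, 4, 101, 26.
Maximum is 101, attained at P_3.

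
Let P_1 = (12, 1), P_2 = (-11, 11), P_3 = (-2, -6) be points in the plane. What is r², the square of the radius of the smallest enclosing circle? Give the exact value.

157.25

Side lengths²: P_1P_2² = 629, P_1P_3² = 245, P_2P_3² = 370.
Since P_1P_2² = 629 ≥ 370 + 245 = 615, the angle opposite P_1P_2 is not acute, so the smallest enclosing circle has P_1P_2 as diameter.
Centre = midpoint of P_1P_2 = (0.5, 6), r² = 629/4 = 157.25.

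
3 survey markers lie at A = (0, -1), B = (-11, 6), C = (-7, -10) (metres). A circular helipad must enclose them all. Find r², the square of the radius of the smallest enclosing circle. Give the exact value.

Side lengths²: AB² = 170, AC² = 130, BC² = 272.
Since BC² = 272 < 170 + 130 = 300, the triangle is acute, so the smallest enclosing circle is the circumcircle.
Circumcentre = (-305/37, -67/37), r² = 93925/1369.

93925/1369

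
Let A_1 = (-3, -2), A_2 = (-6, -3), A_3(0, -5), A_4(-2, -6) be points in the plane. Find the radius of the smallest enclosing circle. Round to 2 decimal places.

The minimum enclosing circle of a finite set is fixed by two of the points (as a diameter) or three (as a circumcircle).
The farthest pair is A_2–A_3 with squared distance 40. The circle on this segment as diameter has centre (-3, -4) and r² = 40/4 = 10.
Check A_1: distance² to centre = 4 ≤ 10, so it lies inside.
All remaining points lie in this disk, and no smaller disk contains both endpoints, so this is the minimum enclosing circle.
r = √10 ≈ 3.16.

3.16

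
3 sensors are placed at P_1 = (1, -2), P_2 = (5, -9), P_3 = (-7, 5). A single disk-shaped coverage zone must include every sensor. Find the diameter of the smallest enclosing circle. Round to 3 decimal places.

18.439

Side lengths²: P_1P_2² = 65, P_1P_3² = 113, P_2P_3² = 340.
Since P_2P_3² = 340 ≥ 113 + 65 = 178, the angle opposite P_2P_3 is not acute, so the smallest enclosing circle has P_2P_3 as diameter.
Centre = midpoint of P_2P_3 = (-1, -2), r² = 340/4 = 85.
Diameter = 2r = 2√85 ≈ 18.439.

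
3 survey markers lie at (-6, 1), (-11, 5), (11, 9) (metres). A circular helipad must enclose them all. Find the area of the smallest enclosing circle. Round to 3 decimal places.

392.699

Call the three points A, B, C in the order given.
Side lengths²: AB² = 41, AC² = 353, BC² = 500.
Since BC² = 500 ≥ 353 + 41 = 394, the angle opposite BC is not acute, so the smallest enclosing circle has BC as diameter.
Centre = midpoint of BC = (0, 7), r² = 500/4 = 125.
Area = π·r² = π·125 ≈ 392.699.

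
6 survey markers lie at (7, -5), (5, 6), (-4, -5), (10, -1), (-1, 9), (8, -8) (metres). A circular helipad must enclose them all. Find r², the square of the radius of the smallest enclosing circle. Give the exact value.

The minimum enclosing circle of a finite set is fixed by two of the points (as a diameter) or three (as a circumcircle).
The farthest pair is (-1, 9)–(8, -8) with squared distance 370. The circle on this segment as diameter has centre (3.5, 0.5) and r² = 370/4 = 92.5.
Check (7, -5): distance² to centre = 42.5 ≤ 92.5, so it lies inside.
All remaining points lie in this disk, and no smaller disk contains both endpoints, so this is the minimum enclosing circle.

92.5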